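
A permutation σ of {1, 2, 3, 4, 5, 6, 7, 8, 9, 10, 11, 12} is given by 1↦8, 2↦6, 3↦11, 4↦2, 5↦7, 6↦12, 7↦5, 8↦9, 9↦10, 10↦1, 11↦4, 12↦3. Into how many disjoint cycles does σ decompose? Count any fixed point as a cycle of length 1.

Cycle decomposition: (1 8 9 10) (2 6 12 3 11 4) (5 7).
3 cycles.

3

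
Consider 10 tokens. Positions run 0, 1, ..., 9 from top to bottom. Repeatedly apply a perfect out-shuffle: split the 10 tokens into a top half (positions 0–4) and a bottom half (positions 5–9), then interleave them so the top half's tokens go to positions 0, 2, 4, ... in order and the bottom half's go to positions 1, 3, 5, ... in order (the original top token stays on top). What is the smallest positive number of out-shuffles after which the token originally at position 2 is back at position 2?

6

Follow position 2 under repeated out-shuffles:
2 → 4 → 8 → 7 → 5 → 1 → 2
It first returns after 6 out-shuffles.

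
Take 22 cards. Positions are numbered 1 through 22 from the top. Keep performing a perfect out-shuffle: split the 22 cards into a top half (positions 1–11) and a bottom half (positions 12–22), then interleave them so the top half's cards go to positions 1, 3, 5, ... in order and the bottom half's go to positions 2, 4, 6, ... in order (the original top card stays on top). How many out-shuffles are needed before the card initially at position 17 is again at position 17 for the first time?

6

Follow position 17 under repeated out-shuffles:
17 → 12 → 2 → 3 → 5 → 9 → 17
It first returns after 6 out-shuffles.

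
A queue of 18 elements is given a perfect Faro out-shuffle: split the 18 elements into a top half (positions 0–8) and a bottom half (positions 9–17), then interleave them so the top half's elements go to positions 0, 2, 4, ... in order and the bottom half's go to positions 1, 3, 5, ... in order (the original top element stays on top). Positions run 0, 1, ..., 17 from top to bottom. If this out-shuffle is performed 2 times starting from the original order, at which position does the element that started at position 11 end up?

10

Track the element's position through each out-shuffle:
11 → 5 → 10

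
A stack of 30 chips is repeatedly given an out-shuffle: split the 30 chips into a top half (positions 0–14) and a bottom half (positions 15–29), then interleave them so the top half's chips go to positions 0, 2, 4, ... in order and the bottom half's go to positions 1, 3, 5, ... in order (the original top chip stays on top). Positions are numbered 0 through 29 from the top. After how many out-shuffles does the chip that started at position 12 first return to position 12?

Follow position 12 under repeated out-shuffles:
12 → 24 → 19 → 9 → 18 → 7 → 14 → 28 → ... → 12 (length 28)
It first returns after 28 out-shuffles.

28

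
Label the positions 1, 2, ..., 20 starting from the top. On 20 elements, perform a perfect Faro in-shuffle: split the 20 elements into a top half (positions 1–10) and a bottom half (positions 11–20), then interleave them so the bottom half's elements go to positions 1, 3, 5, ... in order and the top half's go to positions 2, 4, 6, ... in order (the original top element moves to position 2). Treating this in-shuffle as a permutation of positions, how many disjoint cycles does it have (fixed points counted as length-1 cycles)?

5

Trace each unvisited position around until it returns:
(1 2 4 8 16 11) (3 6 12) (5 10 20 19 17 13) (7 14) (9 18 15)
5 cycles in total.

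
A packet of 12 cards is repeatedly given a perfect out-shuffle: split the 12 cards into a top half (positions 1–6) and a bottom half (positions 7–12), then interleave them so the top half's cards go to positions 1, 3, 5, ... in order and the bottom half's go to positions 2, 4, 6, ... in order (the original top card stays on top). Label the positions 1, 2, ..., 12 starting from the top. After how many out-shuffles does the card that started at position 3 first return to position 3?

10

Follow position 3 under repeated out-shuffles:
3 → 5 → 9 → 6 → 11 → 10 → 8 → 4 → 7 → 2 → 3
It first returns after 10 out-shuffles.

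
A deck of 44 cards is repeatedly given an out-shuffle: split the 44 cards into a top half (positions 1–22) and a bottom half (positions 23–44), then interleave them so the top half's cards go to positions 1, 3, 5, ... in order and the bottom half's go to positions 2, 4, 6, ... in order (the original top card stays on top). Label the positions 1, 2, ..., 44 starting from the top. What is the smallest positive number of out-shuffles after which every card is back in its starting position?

The out-shuffle permutes the 44 positions with cycle lengths [1, 1, 14, 14, 14].
Every card is home exactly when every cycle has completed a whole number of laps, i.e. after lcm(1, 14) = 14 out-shuffles.

14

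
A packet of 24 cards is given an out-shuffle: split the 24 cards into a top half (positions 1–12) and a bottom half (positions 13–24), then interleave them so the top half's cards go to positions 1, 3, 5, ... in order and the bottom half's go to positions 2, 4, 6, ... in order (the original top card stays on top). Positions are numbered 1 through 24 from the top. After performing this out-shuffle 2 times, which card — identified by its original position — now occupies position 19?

17

Work backwards from position 19, undoing one out-shuffle at a time:
19 ← 10 ← 17
So the card now at position 19 started at position 17.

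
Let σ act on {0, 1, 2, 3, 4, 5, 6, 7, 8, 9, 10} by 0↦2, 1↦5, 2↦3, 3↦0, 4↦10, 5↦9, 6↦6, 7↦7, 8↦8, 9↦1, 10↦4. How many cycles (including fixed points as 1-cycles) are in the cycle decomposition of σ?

Cycle decomposition: (0 2 3) (1 5 9) (4 10) (6) (7) (8).
6 cycles.

6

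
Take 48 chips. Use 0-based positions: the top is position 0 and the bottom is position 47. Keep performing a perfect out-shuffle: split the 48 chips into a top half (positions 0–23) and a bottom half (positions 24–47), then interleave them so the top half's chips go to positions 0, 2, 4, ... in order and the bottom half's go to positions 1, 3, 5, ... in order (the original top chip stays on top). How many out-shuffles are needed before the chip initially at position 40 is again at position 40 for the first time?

Follow position 40 under repeated out-shuffles:
40 → 33 → 19 → 38 → 29 → 11 → 22 → 44 → ... → 40 (length 23)
It first returns after 23 out-shuffles.

23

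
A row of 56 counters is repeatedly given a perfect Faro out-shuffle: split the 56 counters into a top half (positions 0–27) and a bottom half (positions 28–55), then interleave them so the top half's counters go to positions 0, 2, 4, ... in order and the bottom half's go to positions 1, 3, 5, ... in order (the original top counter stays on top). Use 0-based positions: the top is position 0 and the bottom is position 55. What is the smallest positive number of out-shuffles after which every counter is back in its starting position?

20

The out-shuffle permutes the 56 positions with cycle lengths [1, 1, 4, 10, 20, 20].
Every counter is home exactly when every cycle has completed a whole number of laps, i.e. after lcm(1, 4, 10, 20) = 20 out-shuffles.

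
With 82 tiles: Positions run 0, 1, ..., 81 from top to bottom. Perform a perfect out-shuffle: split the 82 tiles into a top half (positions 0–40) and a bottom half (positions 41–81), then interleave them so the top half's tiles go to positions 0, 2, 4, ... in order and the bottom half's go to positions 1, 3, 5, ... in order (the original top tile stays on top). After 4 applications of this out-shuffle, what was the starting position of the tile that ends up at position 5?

Work backwards from position 5, undoing one out-shuffle at a time:
5 ← 43 ← 62 ← 31 ← 56
So the tile now at position 5 started at position 56.

56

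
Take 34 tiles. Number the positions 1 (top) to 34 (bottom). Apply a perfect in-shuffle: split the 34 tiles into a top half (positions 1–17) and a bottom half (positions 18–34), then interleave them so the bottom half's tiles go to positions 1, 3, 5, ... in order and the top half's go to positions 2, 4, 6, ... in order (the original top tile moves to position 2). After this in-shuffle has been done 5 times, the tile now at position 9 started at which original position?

Work backwards from position 9, undoing one in-shuffle at a time:
9 ← 22 ← 11 ← 23 ← 29 ← 32
So the tile now at position 9 started at position 32.

32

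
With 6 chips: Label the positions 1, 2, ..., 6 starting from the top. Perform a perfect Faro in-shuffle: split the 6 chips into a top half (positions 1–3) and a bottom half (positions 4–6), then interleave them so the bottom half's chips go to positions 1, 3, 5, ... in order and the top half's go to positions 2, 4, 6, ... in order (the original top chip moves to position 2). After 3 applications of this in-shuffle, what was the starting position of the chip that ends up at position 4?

4

Work backwards from position 4, undoing one in-shuffle at a time:
4 ← 2 ← 1 ← 4
So the chip now at position 4 started at position 4.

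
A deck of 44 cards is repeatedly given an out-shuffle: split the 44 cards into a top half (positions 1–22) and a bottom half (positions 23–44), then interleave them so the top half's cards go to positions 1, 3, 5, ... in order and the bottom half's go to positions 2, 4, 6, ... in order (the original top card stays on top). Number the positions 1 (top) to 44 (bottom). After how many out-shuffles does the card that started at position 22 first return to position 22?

14

Follow position 22 under repeated out-shuffles:
22 → 43 → 42 → 40 → 36 → 28 → 12 → 23 → 2 → 3 → 5 → 9 → 17 → 33 → 22
It first returns after 14 out-shuffles.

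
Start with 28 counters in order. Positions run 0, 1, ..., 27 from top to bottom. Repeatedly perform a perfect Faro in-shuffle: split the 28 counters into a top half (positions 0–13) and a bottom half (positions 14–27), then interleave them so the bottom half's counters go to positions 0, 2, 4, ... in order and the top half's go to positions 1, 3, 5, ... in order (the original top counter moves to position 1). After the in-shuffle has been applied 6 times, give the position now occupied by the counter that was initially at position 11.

Track the counter's position through each in-shuffle:
11 → 23 → 18 → 8 → 17 → 6 → 13

13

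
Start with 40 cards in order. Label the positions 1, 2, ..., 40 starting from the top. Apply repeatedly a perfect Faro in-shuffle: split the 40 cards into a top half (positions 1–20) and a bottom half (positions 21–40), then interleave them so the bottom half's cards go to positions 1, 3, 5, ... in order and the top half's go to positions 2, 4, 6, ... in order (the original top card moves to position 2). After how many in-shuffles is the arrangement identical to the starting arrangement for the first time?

20

The in-shuffle permutes the 40 positions with cycle lengths [20, 20].
Every card is home exactly when every cycle has completed a whole number of laps, i.e. after lcm(20) = 20 in-shuffles.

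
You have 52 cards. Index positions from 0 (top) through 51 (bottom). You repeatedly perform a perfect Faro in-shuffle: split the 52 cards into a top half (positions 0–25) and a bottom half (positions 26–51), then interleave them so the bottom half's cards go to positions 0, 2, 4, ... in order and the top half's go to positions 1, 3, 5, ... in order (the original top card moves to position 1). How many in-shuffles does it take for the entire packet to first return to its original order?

The in-shuffle permutes the 52 positions with cycle lengths [52].
Every card is home exactly when every cycle has completed a whole number of laps, i.e. after lcm(52) = 52 in-shuffles.

52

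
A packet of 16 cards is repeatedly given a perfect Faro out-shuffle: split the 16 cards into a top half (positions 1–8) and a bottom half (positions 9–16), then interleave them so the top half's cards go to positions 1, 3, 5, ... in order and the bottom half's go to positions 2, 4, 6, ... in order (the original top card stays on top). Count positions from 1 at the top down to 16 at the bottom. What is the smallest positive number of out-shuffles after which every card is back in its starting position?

4

The out-shuffle permutes the 16 positions with cycle lengths [1, 1, 2, 4, 4, 4].
Every card is home exactly when every cycle has completed a whole number of laps, i.e. after lcm(1, 2, 4) = 4 out-shuffles.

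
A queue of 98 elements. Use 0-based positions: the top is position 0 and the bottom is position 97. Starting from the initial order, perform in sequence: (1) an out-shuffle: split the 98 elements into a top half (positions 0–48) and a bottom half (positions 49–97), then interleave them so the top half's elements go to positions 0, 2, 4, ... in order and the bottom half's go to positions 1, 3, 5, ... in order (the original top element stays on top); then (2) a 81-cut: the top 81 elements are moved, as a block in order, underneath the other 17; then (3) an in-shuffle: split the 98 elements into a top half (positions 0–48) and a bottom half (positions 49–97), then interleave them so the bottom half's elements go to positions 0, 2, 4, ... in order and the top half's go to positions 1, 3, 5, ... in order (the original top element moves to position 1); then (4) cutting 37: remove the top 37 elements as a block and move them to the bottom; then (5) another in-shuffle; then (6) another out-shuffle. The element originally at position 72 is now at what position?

Track the element from position 72 forward through each operation:
  after op 1 (out-shuffle): 72 → 47
  after op 2 (cut 81): 47 → 64
  after op 3 (in-shuffle): 64 → 30
  after op 4 (cut 37): 30 → 91
  after op 5 (in-shuffle): 91 → 84
  after op 6 (out-shuffle): 84 → 71

71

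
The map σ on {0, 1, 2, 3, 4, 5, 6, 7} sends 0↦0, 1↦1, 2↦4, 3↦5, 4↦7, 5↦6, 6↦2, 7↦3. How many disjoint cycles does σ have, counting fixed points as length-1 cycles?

3

Cycle decomposition: (0) (1) (2 4 7 3 5 6).
3 cycles.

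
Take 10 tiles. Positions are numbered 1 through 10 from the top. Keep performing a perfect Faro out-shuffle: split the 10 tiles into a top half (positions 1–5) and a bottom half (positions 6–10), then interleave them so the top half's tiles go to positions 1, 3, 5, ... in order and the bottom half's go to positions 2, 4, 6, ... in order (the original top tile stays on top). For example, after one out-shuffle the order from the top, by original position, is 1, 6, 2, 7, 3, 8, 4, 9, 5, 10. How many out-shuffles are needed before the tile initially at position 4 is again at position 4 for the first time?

Follow position 4 under repeated out-shuffles:
4 → 7 → 4
It first returns after 2 out-shuffles.

2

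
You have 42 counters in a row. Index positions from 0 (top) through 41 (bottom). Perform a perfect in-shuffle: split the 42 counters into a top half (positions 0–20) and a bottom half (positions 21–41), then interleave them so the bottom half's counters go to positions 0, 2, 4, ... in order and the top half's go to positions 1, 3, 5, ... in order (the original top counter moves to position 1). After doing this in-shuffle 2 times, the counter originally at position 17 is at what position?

28

Track the counter's position through each in-shuffle:
17 → 35 → 28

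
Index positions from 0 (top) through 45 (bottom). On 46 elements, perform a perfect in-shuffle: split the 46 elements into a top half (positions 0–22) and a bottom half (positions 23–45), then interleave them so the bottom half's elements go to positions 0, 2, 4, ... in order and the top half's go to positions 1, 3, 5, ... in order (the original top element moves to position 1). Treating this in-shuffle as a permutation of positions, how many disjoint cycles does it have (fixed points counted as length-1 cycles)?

2

Trace each unvisited position around until it returns:
(0 1 3 7 15 31 ... len 23) (4 9 19 39 32 18 ... len 23)
2 cycles in total.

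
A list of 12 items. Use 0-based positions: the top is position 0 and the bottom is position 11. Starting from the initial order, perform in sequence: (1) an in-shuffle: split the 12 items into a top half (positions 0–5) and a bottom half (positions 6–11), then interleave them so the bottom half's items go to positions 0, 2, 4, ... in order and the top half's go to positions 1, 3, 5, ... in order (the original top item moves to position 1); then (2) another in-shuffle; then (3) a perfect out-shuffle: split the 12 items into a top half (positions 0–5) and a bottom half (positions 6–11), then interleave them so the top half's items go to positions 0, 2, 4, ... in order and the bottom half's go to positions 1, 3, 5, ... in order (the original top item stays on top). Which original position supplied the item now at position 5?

Undo the operations in reverse order, starting from position 5:
  undo op 3 (out-shuffle, from bottom half): 5 ← 8
  undo op 2 (in-shuffle, from bottom half): 8 ← 10
  undo op 1 (in-shuffle, from bottom half): 10 ← 11
So the item at position 5 came from original position 11.

11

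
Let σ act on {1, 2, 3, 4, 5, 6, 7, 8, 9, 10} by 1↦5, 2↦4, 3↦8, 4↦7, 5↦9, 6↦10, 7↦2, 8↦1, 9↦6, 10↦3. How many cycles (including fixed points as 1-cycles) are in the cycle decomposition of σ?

2

Cycle decomposition: (1 5 9 6 10 3 8) (2 4 7).
2 cycles.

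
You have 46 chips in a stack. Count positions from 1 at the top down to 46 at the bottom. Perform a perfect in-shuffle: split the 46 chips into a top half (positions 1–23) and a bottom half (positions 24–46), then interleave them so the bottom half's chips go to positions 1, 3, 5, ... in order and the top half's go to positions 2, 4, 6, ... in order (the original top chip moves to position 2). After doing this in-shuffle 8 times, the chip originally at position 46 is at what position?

Track the chip's position through each in-shuffle:
46 → 45 → 43 → 39 → 31 → 15 → 30 → 13 → 26

26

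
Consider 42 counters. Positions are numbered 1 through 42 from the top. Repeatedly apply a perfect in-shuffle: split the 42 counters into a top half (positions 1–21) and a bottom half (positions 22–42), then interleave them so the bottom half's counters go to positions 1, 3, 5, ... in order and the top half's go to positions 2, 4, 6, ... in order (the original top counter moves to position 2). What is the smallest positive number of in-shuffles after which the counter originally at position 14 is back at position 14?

Follow position 14 under repeated in-shuffles:
14 → 28 → 13 → 26 → 9 → 18 → 36 → 29 → 15 → 30 → 17 → 34 → 25 → 7 → 14
It first returns after 14 in-shuffles.

14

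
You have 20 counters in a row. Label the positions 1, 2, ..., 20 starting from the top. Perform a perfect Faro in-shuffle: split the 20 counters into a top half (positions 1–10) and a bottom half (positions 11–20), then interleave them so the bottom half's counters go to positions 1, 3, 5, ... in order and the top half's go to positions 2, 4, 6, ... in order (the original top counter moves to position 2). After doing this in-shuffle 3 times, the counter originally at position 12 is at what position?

12

Track the counter's position through each in-shuffle:
12 → 3 → 6 → 12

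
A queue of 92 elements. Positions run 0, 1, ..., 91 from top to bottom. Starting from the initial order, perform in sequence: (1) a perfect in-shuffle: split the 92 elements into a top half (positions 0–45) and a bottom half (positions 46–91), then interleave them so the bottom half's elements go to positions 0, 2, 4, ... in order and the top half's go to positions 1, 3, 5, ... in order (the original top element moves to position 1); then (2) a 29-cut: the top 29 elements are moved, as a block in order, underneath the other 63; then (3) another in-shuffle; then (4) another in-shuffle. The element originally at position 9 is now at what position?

Track the element from position 9 forward through each operation:
  after op 1 (in-shuffle): 9 → 19
  after op 2 (cut 29): 19 → 82
  after op 3 (in-shuffle): 82 → 72
  after op 4 (in-shuffle): 72 → 52

52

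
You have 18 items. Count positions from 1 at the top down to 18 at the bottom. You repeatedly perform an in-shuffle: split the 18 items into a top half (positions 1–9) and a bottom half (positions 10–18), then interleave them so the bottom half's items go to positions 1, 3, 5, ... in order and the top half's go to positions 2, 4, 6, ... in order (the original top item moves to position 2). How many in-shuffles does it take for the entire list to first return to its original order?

18

The in-shuffle permutes the 18 positions with cycle lengths [18].
Every item is home exactly when every cycle has completed a whole number of laps, i.e. after lcm(18) = 18 in-shuffles.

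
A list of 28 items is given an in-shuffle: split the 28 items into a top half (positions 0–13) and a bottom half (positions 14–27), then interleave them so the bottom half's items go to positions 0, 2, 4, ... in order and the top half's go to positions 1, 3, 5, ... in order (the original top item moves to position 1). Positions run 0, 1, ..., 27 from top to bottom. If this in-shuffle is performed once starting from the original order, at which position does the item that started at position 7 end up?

Track the item's position through each in-shuffle:
7 → 15

15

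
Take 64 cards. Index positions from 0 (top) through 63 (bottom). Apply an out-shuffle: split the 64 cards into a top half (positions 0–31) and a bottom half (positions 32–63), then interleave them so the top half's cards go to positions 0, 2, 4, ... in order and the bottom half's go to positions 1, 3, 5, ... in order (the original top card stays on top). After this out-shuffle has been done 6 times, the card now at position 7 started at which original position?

7

Work backwards from position 7, undoing one out-shuffle at a time:
7 ← 35 ← 49 ← 56 ← 28 ← 14 ← 7
So the card now at position 7 started at position 7.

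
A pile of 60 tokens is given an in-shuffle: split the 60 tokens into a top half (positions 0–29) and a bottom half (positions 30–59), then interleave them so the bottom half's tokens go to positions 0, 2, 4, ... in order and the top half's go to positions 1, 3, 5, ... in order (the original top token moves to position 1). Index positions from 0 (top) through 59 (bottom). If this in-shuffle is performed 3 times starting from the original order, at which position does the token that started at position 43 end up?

Track the token's position through each in-shuffle:
43 → 26 → 53 → 46

46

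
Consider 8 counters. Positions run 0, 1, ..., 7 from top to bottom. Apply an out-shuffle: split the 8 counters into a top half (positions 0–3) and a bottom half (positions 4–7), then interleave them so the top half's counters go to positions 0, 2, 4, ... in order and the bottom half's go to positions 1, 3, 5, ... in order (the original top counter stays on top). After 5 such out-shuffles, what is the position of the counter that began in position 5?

Track the counter's position through each out-shuffle:
5 → 3 → 6 → 5 → 3 → 6

6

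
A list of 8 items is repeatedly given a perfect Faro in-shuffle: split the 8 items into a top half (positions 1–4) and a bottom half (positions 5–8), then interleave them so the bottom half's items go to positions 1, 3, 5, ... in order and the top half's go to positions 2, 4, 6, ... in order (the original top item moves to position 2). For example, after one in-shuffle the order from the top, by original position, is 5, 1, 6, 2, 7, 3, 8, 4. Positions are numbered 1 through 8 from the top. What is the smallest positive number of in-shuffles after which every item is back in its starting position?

6

The in-shuffle permutes the 8 positions with cycle lengths [2, 6].
Every item is home exactly when every cycle has completed a whole number of laps, i.e. after lcm(2, 6) = 6 in-shuffles.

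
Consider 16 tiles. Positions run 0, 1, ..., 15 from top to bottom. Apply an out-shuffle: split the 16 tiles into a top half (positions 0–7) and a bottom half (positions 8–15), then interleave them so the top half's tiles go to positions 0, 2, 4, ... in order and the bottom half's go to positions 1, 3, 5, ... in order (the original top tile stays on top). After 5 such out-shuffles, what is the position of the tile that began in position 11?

Track the tile's position through each out-shuffle:
11 → 7 → 14 → 13 → 11 → 7

7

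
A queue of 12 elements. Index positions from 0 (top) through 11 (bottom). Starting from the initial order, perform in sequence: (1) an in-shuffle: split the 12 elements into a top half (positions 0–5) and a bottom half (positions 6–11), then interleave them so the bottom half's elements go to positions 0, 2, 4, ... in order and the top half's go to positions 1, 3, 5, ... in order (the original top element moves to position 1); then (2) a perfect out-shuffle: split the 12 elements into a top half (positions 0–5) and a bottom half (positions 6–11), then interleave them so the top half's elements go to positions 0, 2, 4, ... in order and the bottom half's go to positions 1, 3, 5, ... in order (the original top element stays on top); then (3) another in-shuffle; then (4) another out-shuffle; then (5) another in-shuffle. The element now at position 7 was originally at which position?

3

Undo the operations in reverse order, starting from position 7:
  undo op 5 (in-shuffle, from top half): 7 ← 3
  undo op 4 (out-shuffle, from bottom half): 3 ← 7
  undo op 3 (in-shuffle, from top half): 7 ← 3
  undo op 2 (out-shuffle, from bottom half): 3 ← 7
  undo op 1 (in-shuffle, from top half): 7 ← 3
So the element at position 7 came from original position 3.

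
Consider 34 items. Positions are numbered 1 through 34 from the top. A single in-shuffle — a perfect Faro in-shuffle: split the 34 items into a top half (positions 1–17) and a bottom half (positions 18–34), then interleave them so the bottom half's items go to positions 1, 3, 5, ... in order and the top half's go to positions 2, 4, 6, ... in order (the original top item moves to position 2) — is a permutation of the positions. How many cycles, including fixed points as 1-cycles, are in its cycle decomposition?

5

Trace each unvisited position around until it returns:
(1 2 4 8 16 32 ... len 12) (3 6 12 24 13 26 ... len 12) (5 10 20) (7 14 28 21) (15 30 25)
5 cycles in total.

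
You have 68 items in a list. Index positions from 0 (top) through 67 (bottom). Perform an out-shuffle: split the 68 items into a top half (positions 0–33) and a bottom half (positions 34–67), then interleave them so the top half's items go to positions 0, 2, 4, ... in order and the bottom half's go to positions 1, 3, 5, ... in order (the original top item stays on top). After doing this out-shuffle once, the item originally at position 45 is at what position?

Track the item's position through each out-shuffle:
45 → 23

23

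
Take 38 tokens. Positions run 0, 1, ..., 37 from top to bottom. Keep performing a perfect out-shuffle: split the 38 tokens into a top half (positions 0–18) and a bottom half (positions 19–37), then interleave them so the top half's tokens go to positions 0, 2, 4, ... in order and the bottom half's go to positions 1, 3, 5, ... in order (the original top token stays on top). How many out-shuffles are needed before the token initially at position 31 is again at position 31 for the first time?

Follow position 31 under repeated out-shuffles:
31 → 25 → 13 → 26 → 15 → 30 → 23 → 9 → ... → 31 (length 36)
It first returns after 36 out-shuffles.

36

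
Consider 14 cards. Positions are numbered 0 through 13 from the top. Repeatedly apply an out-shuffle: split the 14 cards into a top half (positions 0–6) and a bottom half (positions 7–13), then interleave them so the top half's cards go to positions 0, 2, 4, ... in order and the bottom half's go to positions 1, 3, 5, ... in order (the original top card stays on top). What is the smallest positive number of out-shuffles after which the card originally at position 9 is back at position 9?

12

Follow position 9 under repeated out-shuffles:
9 → 5 → 10 → 7 → 1 → 2 → 4 → 8 → 3 → 6 → 12 → 11 → 9
It first returns after 12 out-shuffles.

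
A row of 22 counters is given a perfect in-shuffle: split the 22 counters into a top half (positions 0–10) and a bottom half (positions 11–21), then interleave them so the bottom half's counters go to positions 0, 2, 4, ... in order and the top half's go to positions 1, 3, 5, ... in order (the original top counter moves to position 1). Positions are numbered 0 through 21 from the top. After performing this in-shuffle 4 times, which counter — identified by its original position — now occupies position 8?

1

Work backwards from position 8, undoing one in-shuffle at a time:
8 ← 15 ← 7 ← 3 ← 1
So the counter now at position 8 started at position 1.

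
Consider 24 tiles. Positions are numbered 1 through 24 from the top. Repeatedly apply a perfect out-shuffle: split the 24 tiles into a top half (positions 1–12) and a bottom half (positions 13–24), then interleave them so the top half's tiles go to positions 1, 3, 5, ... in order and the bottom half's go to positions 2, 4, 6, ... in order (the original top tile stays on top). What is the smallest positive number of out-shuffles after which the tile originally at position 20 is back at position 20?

Follow position 20 under repeated out-shuffles:
20 → 16 → 8 → 15 → 6 → 11 → 21 → 18 → 12 → 23 → 22 → 20
It first returns after 11 out-shuffles.

11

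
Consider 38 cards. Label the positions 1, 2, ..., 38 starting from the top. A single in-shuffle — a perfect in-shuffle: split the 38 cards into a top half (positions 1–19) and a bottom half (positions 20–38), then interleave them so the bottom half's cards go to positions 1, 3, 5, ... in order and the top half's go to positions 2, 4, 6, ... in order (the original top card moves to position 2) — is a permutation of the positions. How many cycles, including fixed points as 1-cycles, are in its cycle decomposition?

4

Trace each unvisited position around until it returns:
(1 2 4 8 16 32 ... len 12) (3 6 12 24 9 18 ... len 12) (7 14 28 17 34 29 ... len 12) (13 26)
4 cycles in total.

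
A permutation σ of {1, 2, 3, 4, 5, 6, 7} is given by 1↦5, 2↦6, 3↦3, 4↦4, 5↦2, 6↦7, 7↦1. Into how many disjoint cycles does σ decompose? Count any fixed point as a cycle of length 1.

3

Cycle decomposition: (1 5 2 6 7) (3) (4).
3 cycles.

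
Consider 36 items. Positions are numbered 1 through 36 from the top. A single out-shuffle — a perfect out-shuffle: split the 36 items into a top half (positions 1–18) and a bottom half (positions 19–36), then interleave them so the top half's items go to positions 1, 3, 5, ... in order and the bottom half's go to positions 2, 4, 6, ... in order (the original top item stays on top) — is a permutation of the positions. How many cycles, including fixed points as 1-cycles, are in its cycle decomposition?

Trace each unvisited position around until it returns:
(1) (2 3 5 9 17 33 ... len 12) (4 7 13 25 14 27 ... len 12) (6 11 21) (8 15 29 22) (16 31 26) (36)
7 cycles in total.

7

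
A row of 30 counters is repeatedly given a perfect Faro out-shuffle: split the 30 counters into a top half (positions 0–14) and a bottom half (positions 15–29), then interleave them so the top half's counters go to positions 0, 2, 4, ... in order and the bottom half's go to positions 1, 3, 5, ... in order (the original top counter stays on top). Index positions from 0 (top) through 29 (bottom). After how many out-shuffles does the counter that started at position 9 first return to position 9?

Follow position 9 under repeated out-shuffles:
9 → 18 → 7 → 14 → 28 → 27 → 25 → 21 → ... → 9 (length 28)
It first returns after 28 out-shuffles.

28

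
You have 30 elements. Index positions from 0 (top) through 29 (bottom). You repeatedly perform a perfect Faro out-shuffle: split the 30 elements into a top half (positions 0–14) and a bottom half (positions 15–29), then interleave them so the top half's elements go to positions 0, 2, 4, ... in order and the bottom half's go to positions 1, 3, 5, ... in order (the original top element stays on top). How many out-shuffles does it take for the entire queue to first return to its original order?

28

The out-shuffle permutes the 30 positions with cycle lengths [1, 1, 28].
Every element is home exactly when every cycle has completed a whole number of laps, i.e. after lcm(1, 28) = 28 out-shuffles.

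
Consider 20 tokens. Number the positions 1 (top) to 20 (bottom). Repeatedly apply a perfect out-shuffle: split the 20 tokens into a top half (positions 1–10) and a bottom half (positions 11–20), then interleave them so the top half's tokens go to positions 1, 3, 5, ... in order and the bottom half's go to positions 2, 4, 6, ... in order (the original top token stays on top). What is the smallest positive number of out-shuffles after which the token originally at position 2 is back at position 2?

18

Follow position 2 under repeated out-shuffles:
2 → 3 → 5 → 9 → 17 → 14 → 8 → 15 → 10 → 19 → 18 → 16 → 12 → 4 → 7 → 13 → 6 → 11 → 2
It first returns after 18 out-shuffles.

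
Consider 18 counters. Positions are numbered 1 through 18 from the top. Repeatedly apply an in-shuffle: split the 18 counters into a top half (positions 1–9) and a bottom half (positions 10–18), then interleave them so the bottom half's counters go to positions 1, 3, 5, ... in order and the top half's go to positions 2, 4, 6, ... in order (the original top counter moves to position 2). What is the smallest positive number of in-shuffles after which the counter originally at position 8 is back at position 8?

Follow position 8 under repeated in-shuffles:
8 → 16 → 13 → 7 → 14 → 9 → 18 → 17 → 15 → 11 → 3 → 6 → 12 → 5 → 10 → 1 → 2 → 4 → 8
It first returns after 18 in-shuffles.

18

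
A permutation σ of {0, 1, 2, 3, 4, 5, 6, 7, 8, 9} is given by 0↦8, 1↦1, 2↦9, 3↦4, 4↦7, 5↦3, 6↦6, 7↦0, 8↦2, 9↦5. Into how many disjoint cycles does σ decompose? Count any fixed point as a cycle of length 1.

Cycle decomposition: (0 8 2 9 5 3 4 7) (1) (6).
3 cycles.

3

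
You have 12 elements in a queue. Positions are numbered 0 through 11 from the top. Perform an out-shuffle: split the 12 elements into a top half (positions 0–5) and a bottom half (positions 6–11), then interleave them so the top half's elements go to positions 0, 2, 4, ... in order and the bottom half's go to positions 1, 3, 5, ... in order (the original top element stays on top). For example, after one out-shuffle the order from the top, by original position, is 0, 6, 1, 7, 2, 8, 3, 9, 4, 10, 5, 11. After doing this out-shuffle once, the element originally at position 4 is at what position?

8

Track the element's position through each out-shuffle:
4 → 8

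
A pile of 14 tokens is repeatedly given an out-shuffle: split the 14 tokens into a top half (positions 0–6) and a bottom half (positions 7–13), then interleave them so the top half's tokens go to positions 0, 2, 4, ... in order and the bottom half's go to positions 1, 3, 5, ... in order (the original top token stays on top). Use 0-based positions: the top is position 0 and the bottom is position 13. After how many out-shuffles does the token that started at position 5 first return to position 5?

12

Follow position 5 under repeated out-shuffles:
5 → 10 → 7 → 1 → 2 → 4 → 8 → 3 → 6 → 12 → 11 → 9 → 5
It first returns after 12 out-shuffles.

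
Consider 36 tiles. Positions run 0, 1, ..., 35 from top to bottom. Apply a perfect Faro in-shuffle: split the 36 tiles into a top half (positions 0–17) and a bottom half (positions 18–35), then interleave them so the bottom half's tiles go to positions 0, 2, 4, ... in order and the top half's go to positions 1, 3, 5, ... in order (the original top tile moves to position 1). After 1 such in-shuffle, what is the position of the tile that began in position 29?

Track the tile's position through each in-shuffle:
29 → 22

22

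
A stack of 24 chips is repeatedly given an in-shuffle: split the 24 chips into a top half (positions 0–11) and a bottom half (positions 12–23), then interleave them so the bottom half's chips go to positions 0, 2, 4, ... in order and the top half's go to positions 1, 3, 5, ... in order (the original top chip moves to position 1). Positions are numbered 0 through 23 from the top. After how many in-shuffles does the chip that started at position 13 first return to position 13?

Follow position 13 under repeated in-shuffles:
13 → 2 → 5 → 11 → 23 → 22 → 20 → 16 → 8 → 17 → 10 → 21 → 18 → 12 → 0 → 1 → 3 → 7 → 15 → 6 → 13
It first returns after 20 in-shuffles.

20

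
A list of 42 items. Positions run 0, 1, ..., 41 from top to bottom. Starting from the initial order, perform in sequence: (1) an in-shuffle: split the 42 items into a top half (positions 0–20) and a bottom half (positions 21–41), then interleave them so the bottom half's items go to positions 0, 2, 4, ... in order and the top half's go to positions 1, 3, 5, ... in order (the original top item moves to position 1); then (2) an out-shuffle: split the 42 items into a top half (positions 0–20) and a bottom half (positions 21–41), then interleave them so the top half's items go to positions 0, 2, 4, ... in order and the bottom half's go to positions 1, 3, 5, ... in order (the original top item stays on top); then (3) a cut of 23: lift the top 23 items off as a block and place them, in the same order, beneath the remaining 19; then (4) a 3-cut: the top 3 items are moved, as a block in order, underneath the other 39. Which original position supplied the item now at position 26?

2

Undo the operations in reverse order, starting from position 26:
  undo op 4 (cut 3): 26 ← 29
  undo op 3 (cut 23): 29 ← 10
  undo op 2 (out-shuffle, from top half): 10 ← 5
  undo op 1 (in-shuffle, from top half): 5 ← 2
So the item at position 26 came from original position 2.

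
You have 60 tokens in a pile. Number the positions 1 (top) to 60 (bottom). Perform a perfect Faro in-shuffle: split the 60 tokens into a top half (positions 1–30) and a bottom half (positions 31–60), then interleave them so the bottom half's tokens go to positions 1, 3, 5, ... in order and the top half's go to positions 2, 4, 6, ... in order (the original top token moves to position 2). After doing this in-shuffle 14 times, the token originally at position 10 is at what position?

Track position through each in-shuffle: 10 → 20 → 40 → 19 → 38 → ... (continuing for 14 shuffles total) → 55.

55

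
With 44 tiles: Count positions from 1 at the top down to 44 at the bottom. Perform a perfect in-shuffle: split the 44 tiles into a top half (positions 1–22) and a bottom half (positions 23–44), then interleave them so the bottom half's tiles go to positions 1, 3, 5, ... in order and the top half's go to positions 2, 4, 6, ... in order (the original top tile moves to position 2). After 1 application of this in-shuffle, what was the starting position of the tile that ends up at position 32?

16

Work backwards from position 32, undoing one in-shuffle at a time:
32 ← 16
So the tile now at position 32 started at position 16.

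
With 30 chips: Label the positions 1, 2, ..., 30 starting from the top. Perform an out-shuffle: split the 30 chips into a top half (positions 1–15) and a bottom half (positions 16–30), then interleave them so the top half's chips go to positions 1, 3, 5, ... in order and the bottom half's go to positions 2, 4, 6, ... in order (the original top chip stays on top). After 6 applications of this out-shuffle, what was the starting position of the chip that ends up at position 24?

29

Work backwards from position 24, undoing one out-shuffle at a time:
24 ← 27 ← 14 ← 22 ← 26 ← 28 ← 29
So the chip now at position 24 started at position 29.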